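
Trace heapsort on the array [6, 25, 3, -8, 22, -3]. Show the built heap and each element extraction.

Build heap: [25, 22, 3, -8, 6, -3]
Extract 25: [22, 6, 3, -8, -3, 25]
Extract 22: [6, -3, 3, -8, 22, 25]
Extract 6: [3, -3, -8, 6, 22, 25]
Extract 3: [-3, -8, 3, 6, 22, 25]
Extract -3: [-8, -3, 3, 6, 22, 25]


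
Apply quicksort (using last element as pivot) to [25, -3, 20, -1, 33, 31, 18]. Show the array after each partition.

Partition 1: pivot=18 at index 2 -> [-3, -1, 18, 25, 33, 31, 20]
Partition 2: pivot=-1 at index 1 -> [-3, -1, 18, 25, 33, 31, 20]
Partition 3: pivot=20 at index 3 -> [-3, -1, 18, 20, 33, 31, 25]
Partition 4: pivot=25 at index 4 -> [-3, -1, 18, 20, 25, 31, 33]
Partition 5: pivot=33 at index 6 -> [-3, -1, 18, 20, 25, 31, 33]


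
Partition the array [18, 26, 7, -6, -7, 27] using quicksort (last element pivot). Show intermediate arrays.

Partition 1: pivot=27 at index 5 -> [18, 26, 7, -6, -7, 27]
Partition 2: pivot=-7 at index 0 -> [-7, 26, 7, -6, 18, 27]
Partition 3: pivot=18 at index 3 -> [-7, 7, -6, 18, 26, 27]
Partition 4: pivot=-6 at index 1 -> [-7, -6, 7, 18, 26, 27]


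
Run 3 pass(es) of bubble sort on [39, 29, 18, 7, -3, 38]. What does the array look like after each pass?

After pass 1: [29, 18, 7, -3, 38, 39] (5 swaps)
After pass 2: [18, 7, -3, 29, 38, 39] (3 swaps)
After pass 3: [7, -3, 18, 29, 38, 39] (2 swaps)
Total swaps: 10


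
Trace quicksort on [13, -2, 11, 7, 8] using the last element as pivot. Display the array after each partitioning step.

Partition 1: pivot=8 at index 2 -> [-2, 7, 8, 13, 11]
Partition 2: pivot=7 at index 1 -> [-2, 7, 8, 13, 11]
Partition 3: pivot=11 at index 3 -> [-2, 7, 8, 11, 13]


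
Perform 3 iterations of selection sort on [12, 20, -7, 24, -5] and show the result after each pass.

Pass 1: Select minimum -7 at index 2, swap -> [-7, 20, 12, 24, -5]
Pass 2: Select minimum -5 at index 4, swap -> [-7, -5, 12, 24, 20]
Pass 3: Select minimum 12 at index 2, swap -> [-7, -5, 12, 24, 20]


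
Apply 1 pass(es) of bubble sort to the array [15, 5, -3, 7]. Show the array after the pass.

After pass 1: [5, -3, 7, 15] (3 swaps)
Total swaps: 3


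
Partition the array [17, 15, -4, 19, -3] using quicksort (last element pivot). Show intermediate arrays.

Partition 1: pivot=-3 at index 1 -> [-4, -3, 17, 19, 15]
Partition 2: pivot=15 at index 2 -> [-4, -3, 15, 19, 17]
Partition 3: pivot=17 at index 3 -> [-4, -3, 15, 17, 19]


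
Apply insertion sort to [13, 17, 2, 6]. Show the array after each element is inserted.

First element 13 is already 'sorted'
Insert 17: shifted 0 elements -> [13, 17, 2, 6]
Insert 2: shifted 2 elements -> [2, 13, 17, 6]
Insert 6: shifted 2 elements -> [2, 6, 13, 17]


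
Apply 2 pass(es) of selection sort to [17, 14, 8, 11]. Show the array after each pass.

Pass 1: Select minimum 8 at index 2, swap -> [8, 14, 17, 11]
Pass 2: Select minimum 11 at index 3, swap -> [8, 11, 17, 14]


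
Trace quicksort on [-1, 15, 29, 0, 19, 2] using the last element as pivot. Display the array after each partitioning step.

Partition 1: pivot=2 at index 2 -> [-1, 0, 2, 15, 19, 29]
Partition 2: pivot=0 at index 1 -> [-1, 0, 2, 15, 19, 29]
Partition 3: pivot=29 at index 5 -> [-1, 0, 2, 15, 19, 29]
Partition 4: pivot=19 at index 4 -> [-1, 0, 2, 15, 19, 29]


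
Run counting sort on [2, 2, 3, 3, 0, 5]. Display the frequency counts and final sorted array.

Count array: [1, 0, 2, 2, 0, 1]
(count[i] = number of elements equal to i)
Cumulative count: [1, 1, 3, 5, 5, 6]
Sorted: [0, 2, 2, 3, 3, 5]


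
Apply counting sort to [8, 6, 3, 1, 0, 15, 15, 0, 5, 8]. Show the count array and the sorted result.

Count array: [2, 1, 0, 1, 0, 1, 1, 0, 2, 0, 0, 0, 0, 0, 0, 2]
(count[i] = number of elements equal to i)
Cumulative count: [2, 3, 3, 4, 4, 5, 6, 6, 8, 8, 8, 8, 8, 8, 8, 10]
Sorted: [0, 0, 1, 3, 5, 6, 8, 8, 15, 15]


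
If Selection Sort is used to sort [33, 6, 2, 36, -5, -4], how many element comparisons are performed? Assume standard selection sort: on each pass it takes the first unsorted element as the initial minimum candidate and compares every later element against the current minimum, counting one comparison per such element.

Pass 1: scan indices 1..5 for the minimum = 5 comparison(s); min is -5, place at index 0 -> [-5, 6, 2, 36, 33, -4]
Pass 2: scan indices 2..5 for the minimum = 4 comparison(s); min is -4, place at index 1 -> [-5, -4, 2, 36, 33, 6]
Pass 3: scan indices 3..5 for the minimum = 3 comparison(s); min is 2, place at index 2 -> [-5, -4, 2, 36, 33, 6]
Pass 4: scan indices 4..5 for the minimum = 2 comparison(s); min is 6, place at index 3 -> [-5, -4, 2, 6, 33, 36]
Pass 5: scan indices 5..5 for the minimum = 1 comparison(s); min is 33, place at index 4 -> [-5, -4, 2, 6, 33, 36]
Selection sort always scans the whole unsorted suffix, so the count is (n-1) + (n-2) + ... + 1 = n(n-1)/2 = 6*5/2 = 15 regardless of the input order.
Total comparisons: 5 + 4 + 3 + 2 + 1 = 15


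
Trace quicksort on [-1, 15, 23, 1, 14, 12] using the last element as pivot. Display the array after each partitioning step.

Partition 1: pivot=12 at index 2 -> [-1, 1, 12, 15, 14, 23]
Partition 2: pivot=1 at index 1 -> [-1, 1, 12, 15, 14, 23]
Partition 3: pivot=23 at index 5 -> [-1, 1, 12, 15, 14, 23]
Partition 4: pivot=14 at index 3 -> [-1, 1, 12, 14, 15, 23]


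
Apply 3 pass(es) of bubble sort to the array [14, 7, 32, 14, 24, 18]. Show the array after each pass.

After pass 1: [7, 14, 14, 24, 18, 32] (4 swaps)
After pass 2: [7, 14, 14, 18, 24, 32] (1 swaps)
After pass 3: [7, 14, 14, 18, 24, 32] (0 swaps)
Total swaps: 5


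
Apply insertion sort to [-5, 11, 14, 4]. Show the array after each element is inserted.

First element -5 is already 'sorted'
Insert 11: shifted 0 elements -> [-5, 11, 14, 4]
Insert 14: shifted 0 elements -> [-5, 11, 14, 4]
Insert 4: shifted 2 elements -> [-5, 4, 11, 14]


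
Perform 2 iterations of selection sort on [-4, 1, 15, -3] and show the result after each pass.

Pass 1: Select minimum -4 at index 0, swap -> [-4, 1, 15, -3]
Pass 2: Select minimum -3 at index 3, swap -> [-4, -3, 15, 1]


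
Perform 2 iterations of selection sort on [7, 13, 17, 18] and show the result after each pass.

Pass 1: Select minimum 7 at index 0, swap -> [7, 13, 17, 18]
Pass 2: Select minimum 13 at index 1, swap -> [7, 13, 17, 18]


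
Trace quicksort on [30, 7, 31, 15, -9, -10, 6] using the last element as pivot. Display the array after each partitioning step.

Partition 1: pivot=6 at index 2 -> [-9, -10, 6, 15, 30, 7, 31]
Partition 2: pivot=-10 at index 0 -> [-10, -9, 6, 15, 30, 7, 31]
Partition 3: pivot=31 at index 6 -> [-10, -9, 6, 15, 30, 7, 31]
Partition 4: pivot=7 at index 3 -> [-10, -9, 6, 7, 30, 15, 31]
Partition 5: pivot=15 at index 4 -> [-10, -9, 6, 7, 15, 30, 31]


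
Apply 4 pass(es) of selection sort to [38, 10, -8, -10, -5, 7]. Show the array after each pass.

Pass 1: Select minimum -10 at index 3, swap -> [-10, 10, -8, 38, -5, 7]
Pass 2: Select minimum -8 at index 2, swap -> [-10, -8, 10, 38, -5, 7]
Pass 3: Select minimum -5 at index 4, swap -> [-10, -8, -5, 38, 10, 7]
Pass 4: Select minimum 7 at index 5, swap -> [-10, -8, -5, 7, 10, 38]


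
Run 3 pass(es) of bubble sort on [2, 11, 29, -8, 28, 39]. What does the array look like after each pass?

After pass 1: [2, 11, -8, 28, 29, 39] (2 swaps)
After pass 2: [2, -8, 11, 28, 29, 39] (1 swaps)
After pass 3: [-8, 2, 11, 28, 29, 39] (1 swaps)
Total swaps: 4


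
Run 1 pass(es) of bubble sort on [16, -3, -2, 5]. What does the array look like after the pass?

After pass 1: [-3, -2, 5, 16] (3 swaps)
Total swaps: 3


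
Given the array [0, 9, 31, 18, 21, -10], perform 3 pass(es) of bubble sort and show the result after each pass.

After pass 1: [0, 9, 18, 21, -10, 31] (3 swaps)
After pass 2: [0, 9, 18, -10, 21, 31] (1 swaps)
After pass 3: [0, 9, -10, 18, 21, 31] (1 swaps)
Total swaps: 5


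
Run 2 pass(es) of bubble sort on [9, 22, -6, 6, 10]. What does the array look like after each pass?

After pass 1: [9, -6, 6, 10, 22] (3 swaps)
After pass 2: [-6, 6, 9, 10, 22] (2 swaps)
Total swaps: 5


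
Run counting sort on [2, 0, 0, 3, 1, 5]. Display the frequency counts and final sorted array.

Count array: [2, 1, 1, 1, 0, 1]
(count[i] = number of elements equal to i)
Cumulative count: [2, 3, 4, 5, 5, 6]
Sorted: [0, 0, 1, 2, 3, 5]


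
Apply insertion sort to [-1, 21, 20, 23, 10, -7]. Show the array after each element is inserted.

First element -1 is already 'sorted'
Insert 21: shifted 0 elements -> [-1, 21, 20, 23, 10, -7]
Insert 20: shifted 1 elements -> [-1, 20, 21, 23, 10, -7]
Insert 23: shifted 0 elements -> [-1, 20, 21, 23, 10, -7]
Insert 10: shifted 3 elements -> [-1, 10, 20, 21, 23, -7]
Insert -7: shifted 5 elements -> [-7, -1, 10, 20, 21, 23]


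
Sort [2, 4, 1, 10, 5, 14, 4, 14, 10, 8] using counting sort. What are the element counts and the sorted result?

Count array: [0, 1, 1, 0, 2, 1, 0, 0, 1, 0, 2, 0, 0, 0, 2]
(count[i] = number of elements equal to i)
Cumulative count: [0, 1, 2, 2, 4, 5, 5, 5, 6, 6, 8, 8, 8, 8, 10]
Sorted: [1, 2, 4, 4, 5, 8, 10, 10, 14, 14]


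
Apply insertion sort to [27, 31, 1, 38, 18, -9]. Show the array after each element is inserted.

First element 27 is already 'sorted'
Insert 31: shifted 0 elements -> [27, 31, 1, 38, 18, -9]
Insert 1: shifted 2 elements -> [1, 27, 31, 38, 18, -9]
Insert 38: shifted 0 elements -> [1, 27, 31, 38, 18, -9]
Insert 18: shifted 3 elements -> [1, 18, 27, 31, 38, -9]
Insert -9: shifted 5 elements -> [-9, 1, 18, 27, 31, 38]


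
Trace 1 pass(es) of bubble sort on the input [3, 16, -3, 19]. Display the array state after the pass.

After pass 1: [3, -3, 16, 19] (1 swaps)
Total swaps: 1


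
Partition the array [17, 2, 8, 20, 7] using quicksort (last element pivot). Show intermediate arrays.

Partition 1: pivot=7 at index 1 -> [2, 7, 8, 20, 17]
Partition 2: pivot=17 at index 3 -> [2, 7, 8, 17, 20]


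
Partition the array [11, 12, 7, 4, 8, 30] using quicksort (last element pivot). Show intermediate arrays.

Partition 1: pivot=30 at index 5 -> [11, 12, 7, 4, 8, 30]
Partition 2: pivot=8 at index 2 -> [7, 4, 8, 12, 11, 30]
Partition 3: pivot=4 at index 0 -> [4, 7, 8, 12, 11, 30]
Partition 4: pivot=11 at index 3 -> [4, 7, 8, 11, 12, 30]


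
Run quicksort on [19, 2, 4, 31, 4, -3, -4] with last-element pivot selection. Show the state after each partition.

Partition 1: pivot=-4 at index 0 -> [-4, 2, 4, 31, 4, -3, 19]
Partition 2: pivot=19 at index 5 -> [-4, 2, 4, 4, -3, 19, 31]
Partition 3: pivot=-3 at index 1 -> [-4, -3, 4, 4, 2, 19, 31]
Partition 4: pivot=2 at index 2 -> [-4, -3, 2, 4, 4, 19, 31]
Partition 5: pivot=4 at index 4 -> [-4, -3, 2, 4, 4, 19, 31]


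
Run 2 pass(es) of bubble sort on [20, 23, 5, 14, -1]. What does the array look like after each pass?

After pass 1: [20, 5, 14, -1, 23] (3 swaps)
After pass 2: [5, 14, -1, 20, 23] (3 swaps)
Total swaps: 6


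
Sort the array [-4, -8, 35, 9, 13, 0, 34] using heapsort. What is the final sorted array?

Build heap: [35, 13, 34, 9, -8, 0, -4]
Extract 35: [34, 13, 0, 9, -8, -4, 35]
Extract 34: [13, 9, 0, -4, -8, 34, 35]
Extract 13: [9, -4, 0, -8, 13, 34, 35]
Extract 9: [0, -4, -8, 9, 13, 34, 35]
Extract 0: [-4, -8, 0, 9, 13, 34, 35]
Extract -4: [-8, -4, 0, 9, 13, 34, 35]


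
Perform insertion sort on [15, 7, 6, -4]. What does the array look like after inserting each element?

First element 15 is already 'sorted'
Insert 7: shifted 1 elements -> [7, 15, 6, -4]
Insert 6: shifted 2 elements -> [6, 7, 15, -4]
Insert -4: shifted 3 elements -> [-4, 6, 7, 15]


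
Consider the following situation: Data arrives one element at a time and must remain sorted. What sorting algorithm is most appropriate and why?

Best choice: Insertion sort
Reason: Insertion sort naturally handles online/streaming input by inserting each new element into sorted position


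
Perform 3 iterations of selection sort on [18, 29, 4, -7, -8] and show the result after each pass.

Pass 1: Select minimum -8 at index 4, swap -> [-8, 29, 4, -7, 18]
Pass 2: Select minimum -7 at index 3, swap -> [-8, -7, 4, 29, 18]
Pass 3: Select minimum 4 at index 2, swap -> [-8, -7, 4, 29, 18]


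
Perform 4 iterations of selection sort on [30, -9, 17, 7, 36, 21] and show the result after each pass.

Pass 1: Select minimum -9 at index 1, swap -> [-9, 30, 17, 7, 36, 21]
Pass 2: Select minimum 7 at index 3, swap -> [-9, 7, 17, 30, 36, 21]
Pass 3: Select minimum 17 at index 2, swap -> [-9, 7, 17, 30, 36, 21]
Pass 4: Select minimum 21 at index 5, swap -> [-9, 7, 17, 21, 36, 30]


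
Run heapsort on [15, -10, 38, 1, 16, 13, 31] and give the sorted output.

Build heap: [38, 16, 31, 1, -10, 13, 15]
Extract 38: [31, 16, 15, 1, -10, 13, 38]
Extract 31: [16, 13, 15, 1, -10, 31, 38]
Extract 16: [15, 13, -10, 1, 16, 31, 38]
Extract 15: [13, 1, -10, 15, 16, 31, 38]
Extract 13: [1, -10, 13, 15, 16, 31, 38]
Extract 1: [-10, 1, 13, 15, 16, 31, 38]


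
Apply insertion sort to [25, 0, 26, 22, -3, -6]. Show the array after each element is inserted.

First element 25 is already 'sorted'
Insert 0: shifted 1 elements -> [0, 25, 26, 22, -3, -6]
Insert 26: shifted 0 elements -> [0, 25, 26, 22, -3, -6]
Insert 22: shifted 2 elements -> [0, 22, 25, 26, -3, -6]
Insert -3: shifted 4 elements -> [-3, 0, 22, 25, 26, -6]
Insert -6: shifted 5 elements -> [-6, -3, 0, 22, 25, 26]


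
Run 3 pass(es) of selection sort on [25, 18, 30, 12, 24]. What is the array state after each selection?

Pass 1: Select minimum 12 at index 3, swap -> [12, 18, 30, 25, 24]
Pass 2: Select minimum 18 at index 1, swap -> [12, 18, 30, 25, 24]
Pass 3: Select minimum 24 at index 4, swap -> [12, 18, 24, 25, 30]


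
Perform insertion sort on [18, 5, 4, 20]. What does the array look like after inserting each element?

First element 18 is already 'sorted'
Insert 5: shifted 1 elements -> [5, 18, 4, 20]
Insert 4: shifted 2 elements -> [4, 5, 18, 20]
Insert 20: shifted 0 elements -> [4, 5, 18, 20]


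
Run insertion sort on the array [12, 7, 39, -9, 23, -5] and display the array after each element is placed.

First element 12 is already 'sorted'
Insert 7: shifted 1 elements -> [7, 12, 39, -9, 23, -5]
Insert 39: shifted 0 elements -> [7, 12, 39, -9, 23, -5]
Insert -9: shifted 3 elements -> [-9, 7, 12, 39, 23, -5]
Insert 23: shifted 1 elements -> [-9, 7, 12, 23, 39, -5]
Insert -5: shifted 4 elements -> [-9, -5, 7, 12, 23, 39]


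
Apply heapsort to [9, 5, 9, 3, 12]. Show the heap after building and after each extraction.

Build heap: [12, 9, 9, 3, 5]
Extract 12: [9, 5, 9, 3, 12]
Extract 9: [9, 5, 3, 9, 12]
Extract 9: [5, 3, 9, 9, 12]
Extract 5: [3, 5, 9, 9, 12]


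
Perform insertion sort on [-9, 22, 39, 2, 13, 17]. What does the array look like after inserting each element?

First element -9 is already 'sorted'
Insert 22: shifted 0 elements -> [-9, 22, 39, 2, 13, 17]
Insert 39: shifted 0 elements -> [-9, 22, 39, 2, 13, 17]
Insert 2: shifted 2 elements -> [-9, 2, 22, 39, 13, 17]
Insert 13: shifted 2 elements -> [-9, 2, 13, 22, 39, 17]
Insert 17: shifted 2 elements -> [-9, 2, 13, 17, 22, 39]


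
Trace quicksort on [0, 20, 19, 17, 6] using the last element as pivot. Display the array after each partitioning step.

Partition 1: pivot=6 at index 1 -> [0, 6, 19, 17, 20]
Partition 2: pivot=20 at index 4 -> [0, 6, 19, 17, 20]
Partition 3: pivot=17 at index 2 -> [0, 6, 17, 19, 20]


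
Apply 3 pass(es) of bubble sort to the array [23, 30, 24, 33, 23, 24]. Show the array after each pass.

After pass 1: [23, 24, 30, 23, 24, 33] (3 swaps)
After pass 2: [23, 24, 23, 24, 30, 33] (2 swaps)
After pass 3: [23, 23, 24, 24, 30, 33] (1 swaps)
Total swaps: 6


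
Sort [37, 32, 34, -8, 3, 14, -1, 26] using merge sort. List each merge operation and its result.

Divide and conquer:
  Merge [37] + [32] -> [32, 37]
  Merge [34] + [-8] -> [-8, 34]
  Merge [32, 37] + [-8, 34] -> [-8, 32, 34, 37]
  Merge [3] + [14] -> [3, 14]
  Merge [-1] + [26] -> [-1, 26]
  Merge [3, 14] + [-1, 26] -> [-1, 3, 14, 26]
  Merge [-8, 32, 34, 37] + [-1, 3, 14, 26] -> [-8, -1, 3, 14, 26, 32, 34, 37]


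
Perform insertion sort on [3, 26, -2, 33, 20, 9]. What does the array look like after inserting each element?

First element 3 is already 'sorted'
Insert 26: shifted 0 elements -> [3, 26, -2, 33, 20, 9]
Insert -2: shifted 2 elements -> [-2, 3, 26, 33, 20, 9]
Insert 33: shifted 0 elements -> [-2, 3, 26, 33, 20, 9]
Insert 20: shifted 2 elements -> [-2, 3, 20, 26, 33, 9]
Insert 9: shifted 3 elements -> [-2, 3, 9, 20, 26, 33]


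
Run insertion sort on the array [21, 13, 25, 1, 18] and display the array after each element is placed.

First element 21 is already 'sorted'
Insert 13: shifted 1 elements -> [13, 21, 25, 1, 18]
Insert 25: shifted 0 elements -> [13, 21, 25, 1, 18]
Insert 1: shifted 3 elements -> [1, 13, 21, 25, 18]
Insert 18: shifted 2 elements -> [1, 13, 18, 21, 25]


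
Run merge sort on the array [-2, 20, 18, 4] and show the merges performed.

Divide and conquer:
  Merge [-2] + [20] -> [-2, 20]
  Merge [18] + [4] -> [4, 18]
  Merge [-2, 20] + [4, 18] -> [-2, 4, 18, 20]


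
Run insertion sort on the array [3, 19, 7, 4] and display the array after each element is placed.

First element 3 is already 'sorted'
Insert 19: shifted 0 elements -> [3, 19, 7, 4]
Insert 7: shifted 1 elements -> [3, 7, 19, 4]
Insert 4: shifted 2 elements -> [3, 4, 7, 19]


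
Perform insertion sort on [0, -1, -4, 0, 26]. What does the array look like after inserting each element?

First element 0 is already 'sorted'
Insert -1: shifted 1 elements -> [-1, 0, -4, 0, 26]
Insert -4: shifted 2 elements -> [-4, -1, 0, 0, 26]
Insert 0: shifted 0 elements -> [-4, -1, 0, 0, 26]
Insert 26: shifted 0 elements -> [-4, -1, 0, 0, 26]


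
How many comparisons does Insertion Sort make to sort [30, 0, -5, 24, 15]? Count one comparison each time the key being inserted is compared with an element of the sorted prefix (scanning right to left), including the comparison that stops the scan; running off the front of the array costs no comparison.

Insert 0: 30 > 0 (shift), reached front = 1 comparison(s) -> [0, 30, -5, 24, 15]
Insert -5: 30 > -5 (shift), 0 > -5 (shift), reached front = 2 comparison(s) -> [-5, 0, 30, 24, 15]
Insert 24: 30 > 24 (shift), 0 <= 24 (stop) = 2 comparison(s) -> [-5, 0, 24, 30, 15]
Insert 15: 30 > 15 (shift), 24 > 15 (shift), 0 <= 15 (stop) = 3 comparison(s) -> [-5, 0, 15, 24, 30]
Total comparisons: 1 + 2 + 2 + 3 = 8


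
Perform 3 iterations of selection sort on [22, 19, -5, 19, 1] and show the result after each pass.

Pass 1: Select minimum -5 at index 2, swap -> [-5, 19, 22, 19, 1]
Pass 2: Select minimum 1 at index 4, swap -> [-5, 1, 22, 19, 19]
Pass 3: Select minimum 19 at index 3, swap -> [-5, 1, 19, 22, 19]


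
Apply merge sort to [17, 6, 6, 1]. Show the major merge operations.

Divide and conquer:
  Merge [17] + [6] -> [6, 17]
  Merge [6] + [1] -> [1, 6]
  Merge [6, 17] + [1, 6] -> [1, 6, 6, 17]


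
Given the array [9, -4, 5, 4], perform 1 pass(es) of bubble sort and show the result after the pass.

After pass 1: [-4, 5, 4, 9] (3 swaps)
Total swaps: 3


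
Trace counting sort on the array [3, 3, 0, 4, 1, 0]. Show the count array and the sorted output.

Count array: [2, 1, 0, 2, 1]
(count[i] = number of elements equal to i)
Cumulative count: [2, 3, 3, 5, 6]
Sorted: [0, 0, 1, 3, 3, 4]


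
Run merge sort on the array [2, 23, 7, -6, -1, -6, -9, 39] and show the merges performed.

Divide and conquer:
  Merge [2] + [23] -> [2, 23]
  Merge [7] + [-6] -> [-6, 7]
  Merge [2, 23] + [-6, 7] -> [-6, 2, 7, 23]
  Merge [-1] + [-6] -> [-6, -1]
  Merge [-9] + [39] -> [-9, 39]
  Merge [-6, -1] + [-9, 39] -> [-9, -6, -1, 39]
  Merge [-6, 2, 7, 23] + [-9, -6, -1, 39] -> [-9, -6, -6, -1, 2, 7, 23, 39]


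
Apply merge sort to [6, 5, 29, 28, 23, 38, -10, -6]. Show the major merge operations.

Divide and conquer:
  Merge [6] + [5] -> [5, 6]
  Merge [29] + [28] -> [28, 29]
  Merge [5, 6] + [28, 29] -> [5, 6, 28, 29]
  Merge [23] + [38] -> [23, 38]
  Merge [-10] + [-6] -> [-10, -6]
  Merge [23, 38] + [-10, -6] -> [-10, -6, 23, 38]
  Merge [5, 6, 28, 29] + [-10, -6, 23, 38] -> [-10, -6, 5, 6, 23, 28, 29, 38]


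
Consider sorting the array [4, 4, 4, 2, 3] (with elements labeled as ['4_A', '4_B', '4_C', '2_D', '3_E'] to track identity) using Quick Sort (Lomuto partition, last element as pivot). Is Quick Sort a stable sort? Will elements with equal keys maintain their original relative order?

Trace Quick Sort on the labeled array (the key is the number; the letter only tracks identity):
  Partition indices 0..4 around pivot 3_E -> [2_D, 3_E, 4_C, 4_A, 4_B]
  Partition indices 2..4 around pivot 4_B -> [2_D, 3_E, 4_C, 4_A, 4_B]
  Partition indices 2..3 around pivot 4_A -> [2_D, 3_E, 4_C, 4_A, 4_B]
Final order: [2_D, 3_E, 4_C, 4_A, 4_B]
Equal keys:
  value 4: originally 4_A, 4_B, 4_C; after sorting 4_C, 4_A, 4_B -> order changed
Equal keys were reordered, so Quick Sort is not stable: partition swaps elements across long distances and can reorder equal keys. (One such input is enough; an unstable sort may happen to preserve order on other inputs, but it gives no guarantee.)
Answer: Not stable


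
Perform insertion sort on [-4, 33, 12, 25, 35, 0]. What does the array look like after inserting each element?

First element -4 is already 'sorted'
Insert 33: shifted 0 elements -> [-4, 33, 12, 25, 35, 0]
Insert 12: shifted 1 elements -> [-4, 12, 33, 25, 35, 0]
Insert 25: shifted 1 elements -> [-4, 12, 25, 33, 35, 0]
Insert 35: shifted 0 elements -> [-4, 12, 25, 33, 35, 0]
Insert 0: shifted 4 elements -> [-4, 0, 12, 25, 33, 35]


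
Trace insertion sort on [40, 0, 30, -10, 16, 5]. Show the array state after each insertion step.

First element 40 is already 'sorted'
Insert 0: shifted 1 elements -> [0, 40, 30, -10, 16, 5]
Insert 30: shifted 1 elements -> [0, 30, 40, -10, 16, 5]
Insert -10: shifted 3 elements -> [-10, 0, 30, 40, 16, 5]
Insert 16: shifted 2 elements -> [-10, 0, 16, 30, 40, 5]
Insert 5: shifted 3 elements -> [-10, 0, 5, 16, 30, 40]


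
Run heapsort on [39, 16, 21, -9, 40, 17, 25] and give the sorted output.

Build heap: [40, 39, 25, -9, 16, 17, 21]
Extract 40: [39, 21, 25, -9, 16, 17, 40]
Extract 39: [25, 21, 17, -9, 16, 39, 40]
Extract 25: [21, 16, 17, -9, 25, 39, 40]
Extract 21: [17, 16, -9, 21, 25, 39, 40]
Extract 17: [16, -9, 17, 21, 25, 39, 40]
Extract 16: [-9, 16, 17, 21, 25, 39, 40]


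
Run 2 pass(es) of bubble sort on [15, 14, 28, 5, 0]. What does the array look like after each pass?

After pass 1: [14, 15, 5, 0, 28] (3 swaps)
After pass 2: [14, 5, 0, 15, 28] (2 swaps)
Total swaps: 5


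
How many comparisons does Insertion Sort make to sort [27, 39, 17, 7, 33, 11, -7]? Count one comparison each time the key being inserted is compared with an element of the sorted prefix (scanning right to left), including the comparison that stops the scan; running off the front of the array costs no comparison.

Insert 39: 27 <= 39 (stop) = 1 comparison(s) -> [27, 39, 17, 7, 33, 11, -7]
Insert 17: 39 > 17 (shift), 27 > 17 (shift), reached front = 2 comparison(s) -> [17, 27, 39, 7, 33, 11, -7]
Insert 7: 39 > 7 (shift), 27 > 7 (shift), 17 > 7 (shift), reached front = 3 comparison(s) -> [7, 17, 27, 39, 33, 11, -7]
Insert 33: 39 > 33 (shift), 27 <= 33 (stop) = 2 comparison(s) -> [7, 17, 27, 33, 39, 11, -7]
Insert 11: 39 > 11 (shift), 33 > 11 (shift), 27 > 11 (shift), 17 > 11 (shift), 7 <= 11 (stop) = 5 comparison(s) -> [7, 11, 17, 27, 33, 39, -7]
Insert -7: 39 > -7 (shift), 33 > -7 (shift), 27 > -7 (shift), 17 > -7 (shift), 11 > -7 (shift), 7 > -7 (shift), reached front = 6 comparison(s) -> [-7, 7, 11, 17, 27, 33, 39]
Total comparisons: 1 + 2 + 3 + 2 + 5 + 6 = 19


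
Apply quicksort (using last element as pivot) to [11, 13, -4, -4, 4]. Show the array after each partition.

Partition 1: pivot=4 at index 2 -> [-4, -4, 4, 13, 11]
Partition 2: pivot=-4 at index 1 -> [-4, -4, 4, 13, 11]
Partition 3: pivot=11 at index 3 -> [-4, -4, 4, 11, 13]


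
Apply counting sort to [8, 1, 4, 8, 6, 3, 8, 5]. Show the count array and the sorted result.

Count array: [0, 1, 0, 1, 1, 1, 1, 0, 3]
(count[i] = number of elements equal to i)
Cumulative count: [0, 1, 1, 2, 3, 4, 5, 5, 8]
Sorted: [1, 3, 4, 5, 6, 8, 8, 8]


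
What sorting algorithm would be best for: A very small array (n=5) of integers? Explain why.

Best choice: Insertion sort
Reason: For tiny inputs the O(n^2) overhead is negligible and insertion sort has minimal constant factors


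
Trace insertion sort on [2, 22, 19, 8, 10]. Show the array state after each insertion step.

First element 2 is already 'sorted'
Insert 22: shifted 0 elements -> [2, 22, 19, 8, 10]
Insert 19: shifted 1 elements -> [2, 19, 22, 8, 10]
Insert 8: shifted 2 elements -> [2, 8, 19, 22, 10]
Insert 10: shifted 2 elements -> [2, 8, 10, 19, 22]


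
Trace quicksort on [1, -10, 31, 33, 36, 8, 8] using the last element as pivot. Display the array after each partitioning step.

Partition 1: pivot=8 at index 3 -> [1, -10, 8, 8, 36, 31, 33]
Partition 2: pivot=8 at index 2 -> [1, -10, 8, 8, 36, 31, 33]
Partition 3: pivot=-10 at index 0 -> [-10, 1, 8, 8, 36, 31, 33]
Partition 4: pivot=33 at index 5 -> [-10, 1, 8, 8, 31, 33, 36]


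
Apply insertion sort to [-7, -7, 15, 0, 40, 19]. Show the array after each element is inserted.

First element -7 is already 'sorted'
Insert -7: shifted 0 elements -> [-7, -7, 15, 0, 40, 19]
Insert 15: shifted 0 elements -> [-7, -7, 15, 0, 40, 19]
Insert 0: shifted 1 elements -> [-7, -7, 0, 15, 40, 19]
Insert 40: shifted 0 elements -> [-7, -7, 0, 15, 40, 19]
Insert 19: shifted 1 elements -> [-7, -7, 0, 15, 19, 40]


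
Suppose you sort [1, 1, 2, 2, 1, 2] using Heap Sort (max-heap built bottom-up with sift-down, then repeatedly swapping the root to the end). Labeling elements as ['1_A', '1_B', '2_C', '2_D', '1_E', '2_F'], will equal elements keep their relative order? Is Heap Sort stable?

Trace Heap Sort on the labeled array (the key is the number; the letter only tracks identity):
  Build max-heap: [2_D, 1_A, 2_C, 1_B, 1_E, 2_F]
  Swap root 2_D to index 5, re-heapify first 5 -> [2_F, 1_A, 2_C, 1_B, 1_E, 2_D]
  Swap root 2_F to index 4, re-heapify first 4 -> [2_C, 1_A, 1_E, 1_B, 2_F, 2_D]
  Swap root 2_C to index 3, re-heapify first 3 -> [1_B, 1_A, 1_E, 2_C, 2_F, 2_D]
  Swap root 1_B to index 2, re-heapify first 2 -> [1_E, 1_A, 1_B, 2_C, 2_F, 2_D]
  Swap root 1_E to index 1, re-heapify first 1 -> [1_A, 1_E, 1_B, 2_C, 2_F, 2_D]
Final order: [1_A, 1_E, 1_B, 2_C, 2_F, 2_D]
Equal keys:
  value 1: originally 1_A, 1_B, 1_E; after sorting 1_A, 1_E, 1_B -> order changed
  value 2: originally 2_C, 2_D, 2_F; after sorting 2_C, 2_F, 2_D -> order changed
Equal keys were reordered, so Heap Sort is not stable: heap construction and root-to-end swaps move elements without regard to the original order of equal keys. (One such input is enough; an unstable sort may happen to preserve order on other inputs, but it gives no guarantee.)
Answer: Not stable


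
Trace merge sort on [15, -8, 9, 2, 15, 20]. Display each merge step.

Divide and conquer:
  Merge [-8] + [9] -> [-8, 9]
  Merge [15] + [-8, 9] -> [-8, 9, 15]
  Merge [15] + [20] -> [15, 20]
  Merge [2] + [15, 20] -> [2, 15, 20]
  Merge [-8, 9, 15] + [2, 15, 20] -> [-8, 2, 9, 15, 15, 20]


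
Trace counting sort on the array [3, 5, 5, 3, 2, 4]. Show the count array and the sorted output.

Count array: [0, 0, 1, 2, 1, 2]
(count[i] = number of elements equal to i)
Cumulative count: [0, 0, 1, 3, 4, 6]
Sorted: [2, 3, 3, 4, 5, 5]


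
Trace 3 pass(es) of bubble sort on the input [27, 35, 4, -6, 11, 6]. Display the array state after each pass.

After pass 1: [27, 4, -6, 11, 6, 35] (4 swaps)
After pass 2: [4, -6, 11, 6, 27, 35] (4 swaps)
After pass 3: [-6, 4, 6, 11, 27, 35] (2 swaps)
Total swaps: 10


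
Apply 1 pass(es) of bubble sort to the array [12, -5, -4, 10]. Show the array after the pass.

After pass 1: [-5, -4, 10, 12] (3 swaps)
Total swaps: 3


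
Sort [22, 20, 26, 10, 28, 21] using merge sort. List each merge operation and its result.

Divide and conquer:
  Merge [20] + [26] -> [20, 26]
  Merge [22] + [20, 26] -> [20, 22, 26]
  Merge [28] + [21] -> [21, 28]
  Merge [10] + [21, 28] -> [10, 21, 28]
  Merge [20, 22, 26] + [10, 21, 28] -> [10, 20, 21, 22, 26, 28]


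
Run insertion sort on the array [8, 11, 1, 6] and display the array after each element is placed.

First element 8 is already 'sorted'
Insert 11: shifted 0 elements -> [8, 11, 1, 6]
Insert 1: shifted 2 elements -> [1, 8, 11, 6]
Insert 6: shifted 2 elements -> [1, 6, 8, 11]


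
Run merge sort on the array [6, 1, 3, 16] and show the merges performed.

Divide and conquer:
  Merge [6] + [1] -> [1, 6]
  Merge [3] + [16] -> [3, 16]
  Merge [1, 6] + [3, 16] -> [1, 3, 6, 16]


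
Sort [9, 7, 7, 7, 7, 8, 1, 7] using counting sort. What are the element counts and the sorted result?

Count array: [0, 1, 0, 0, 0, 0, 0, 5, 1, 1]
(count[i] = number of elements equal to i)
Cumulative count: [0, 1, 1, 1, 1, 1, 1, 6, 7, 8]
Sorted: [1, 7, 7, 7, 7, 7, 8, 9]


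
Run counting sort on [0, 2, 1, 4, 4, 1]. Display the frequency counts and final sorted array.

Count array: [1, 2, 1, 0, 2]
(count[i] = number of elements equal to i)
Cumulative count: [1, 3, 4, 4, 6]
Sorted: [0, 1, 1, 2, 4, 4]


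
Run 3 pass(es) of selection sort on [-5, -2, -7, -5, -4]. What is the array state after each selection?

Pass 1: Select minimum -7 at index 2, swap -> [-7, -2, -5, -5, -4]
Pass 2: Select minimum -5 at index 2, swap -> [-7, -5, -2, -5, -4]
Pass 3: Select minimum -5 at index 3, swap -> [-7, -5, -5, -2, -4]


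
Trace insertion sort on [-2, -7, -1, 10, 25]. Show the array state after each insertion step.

First element -2 is already 'sorted'
Insert -7: shifted 1 elements -> [-7, -2, -1, 10, 25]
Insert -1: shifted 0 elements -> [-7, -2, -1, 10, 25]
Insert 10: shifted 0 elements -> [-7, -2, -1, 10, 25]
Insert 25: shifted 0 elements -> [-7, -2, -1, 10, 25]


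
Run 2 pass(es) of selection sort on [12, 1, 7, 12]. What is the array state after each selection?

Pass 1: Select minimum 1 at index 1, swap -> [1, 12, 7, 12]
Pass 2: Select minimum 7 at index 2, swap -> [1, 7, 12, 12]


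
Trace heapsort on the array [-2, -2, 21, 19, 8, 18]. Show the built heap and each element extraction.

Build heap: [21, 19, 18, -2, 8, -2]
Extract 21: [19, 8, 18, -2, -2, 21]
Extract 19: [18, 8, -2, -2, 19, 21]
Extract 18: [8, -2, -2, 18, 19, 21]
Extract 8: [-2, -2, 8, 18, 19, 21]
Extract -2: [-2, -2, 8, 18, 19, 21]


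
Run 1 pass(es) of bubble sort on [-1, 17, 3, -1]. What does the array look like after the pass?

After pass 1: [-1, 3, -1, 17] (2 swaps)
Total swaps: 2


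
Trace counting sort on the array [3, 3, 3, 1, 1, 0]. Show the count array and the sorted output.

Count array: [1, 2, 0, 3]
(count[i] = number of elements equal to i)
Cumulative count: [1, 3, 3, 6]
Sorted: [0, 1, 1, 3, 3, 3]


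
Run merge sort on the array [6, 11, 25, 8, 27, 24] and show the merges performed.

Divide and conquer:
  Merge [11] + [25] -> [11, 25]
  Merge [6] + [11, 25] -> [6, 11, 25]
  Merge [27] + [24] -> [24, 27]
  Merge [8] + [24, 27] -> [8, 24, 27]
  Merge [6, 11, 25] + [8, 24, 27] -> [6, 8, 11, 24, 25, 27]


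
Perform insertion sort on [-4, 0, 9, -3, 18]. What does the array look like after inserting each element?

First element -4 is already 'sorted'
Insert 0: shifted 0 elements -> [-4, 0, 9, -3, 18]
Insert 9: shifted 0 elements -> [-4, 0, 9, -3, 18]
Insert -3: shifted 2 elements -> [-4, -3, 0, 9, 18]
Insert 18: shifted 0 elements -> [-4, -3, 0, 9, 18]


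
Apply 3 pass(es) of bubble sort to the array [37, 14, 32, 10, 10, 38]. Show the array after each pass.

After pass 1: [14, 32, 10, 10, 37, 38] (4 swaps)
After pass 2: [14, 10, 10, 32, 37, 38] (2 swaps)
After pass 3: [10, 10, 14, 32, 37, 38] (2 swaps)
Total swaps: 8


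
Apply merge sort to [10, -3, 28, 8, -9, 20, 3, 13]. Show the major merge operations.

Divide and conquer:
  Merge [10] + [-3] -> [-3, 10]
  Merge [28] + [8] -> [8, 28]
  Merge [-3, 10] + [8, 28] -> [-3, 8, 10, 28]
  Merge [-9] + [20] -> [-9, 20]
  Merge [3] + [13] -> [3, 13]
  Merge [-9, 20] + [3, 13] -> [-9, 3, 13, 20]
  Merge [-3, 8, 10, 28] + [-9, 3, 13, 20] -> [-9, -3, 3, 8, 10, 13, 20, 28]


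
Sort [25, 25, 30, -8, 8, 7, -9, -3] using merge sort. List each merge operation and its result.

Divide and conquer:
  Merge [25] + [25] -> [25, 25]
  Merge [30] + [-8] -> [-8, 30]
  Merge [25, 25] + [-8, 30] -> [-8, 25, 25, 30]
  Merge [8] + [7] -> [7, 8]
  Merge [-9] + [-3] -> [-9, -3]
  Merge [7, 8] + [-9, -3] -> [-9, -3, 7, 8]
  Merge [-8, 25, 25, 30] + [-9, -3, 7, 8] -> [-9, -8, -3, 7, 8, 25, 25, 30]


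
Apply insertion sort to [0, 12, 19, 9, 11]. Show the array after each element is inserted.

First element 0 is already 'sorted'
Insert 12: shifted 0 elements -> [0, 12, 19, 9, 11]
Insert 19: shifted 0 elements -> [0, 12, 19, 9, 11]
Insert 9: shifted 2 elements -> [0, 9, 12, 19, 11]
Insert 11: shifted 2 elements -> [0, 9, 11, 12, 19]


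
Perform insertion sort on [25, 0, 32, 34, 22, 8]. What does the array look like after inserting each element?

First element 25 is already 'sorted'
Insert 0: shifted 1 elements -> [0, 25, 32, 34, 22, 8]
Insert 32: shifted 0 elements -> [0, 25, 32, 34, 22, 8]
Insert 34: shifted 0 elements -> [0, 25, 32, 34, 22, 8]
Insert 22: shifted 3 elements -> [0, 22, 25, 32, 34, 8]
Insert 8: shifted 4 elements -> [0, 8, 22, 25, 32, 34]


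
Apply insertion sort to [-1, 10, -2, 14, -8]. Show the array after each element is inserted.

First element -1 is already 'sorted'
Insert 10: shifted 0 elements -> [-1, 10, -2, 14, -8]
Insert -2: shifted 2 elements -> [-2, -1, 10, 14, -8]
Insert 14: shifted 0 elements -> [-2, -1, 10, 14, -8]
Insert -8: shifted 4 elements -> [-8, -2, -1, 10, 14]


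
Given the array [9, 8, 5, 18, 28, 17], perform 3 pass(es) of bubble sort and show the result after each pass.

After pass 1: [8, 5, 9, 18, 17, 28] (3 swaps)
After pass 2: [5, 8, 9, 17, 18, 28] (2 swaps)
After pass 3: [5, 8, 9, 17, 18, 28] (0 swaps)
Total swaps: 5


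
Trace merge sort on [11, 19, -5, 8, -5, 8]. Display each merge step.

Divide and conquer:
  Merge [19] + [-5] -> [-5, 19]
  Merge [11] + [-5, 19] -> [-5, 11, 19]
  Merge [-5] + [8] -> [-5, 8]
  Merge [8] + [-5, 8] -> [-5, 8, 8]
  Merge [-5, 11, 19] + [-5, 8, 8] -> [-5, -5, 8, 8, 11, 19]


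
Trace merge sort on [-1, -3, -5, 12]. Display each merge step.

Divide and conquer:
  Merge [-1] + [-3] -> [-3, -1]
  Merge [-5] + [12] -> [-5, 12]
  Merge [-3, -1] + [-5, 12] -> [-5, -3, -1, 12]


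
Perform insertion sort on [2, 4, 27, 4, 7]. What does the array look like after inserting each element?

First element 2 is already 'sorted'
Insert 4: shifted 0 elements -> [2, 4, 27, 4, 7]
Insert 27: shifted 0 elements -> [2, 4, 27, 4, 7]
Insert 4: shifted 1 elements -> [2, 4, 4, 27, 7]
Insert 7: shifted 1 elements -> [2, 4, 4, 7, 27]


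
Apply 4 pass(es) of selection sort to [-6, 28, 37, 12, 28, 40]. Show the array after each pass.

Pass 1: Select minimum -6 at index 0, swap -> [-6, 28, 37, 12, 28, 40]
Pass 2: Select minimum 12 at index 3, swap -> [-6, 12, 37, 28, 28, 40]
Pass 3: Select minimum 28 at index 3, swap -> [-6, 12, 28, 37, 28, 40]
Pass 4: Select minimum 28 at index 4, swap -> [-6, 12, 28, 28, 37, 40]


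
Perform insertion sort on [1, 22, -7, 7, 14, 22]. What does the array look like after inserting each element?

First element 1 is already 'sorted'
Insert 22: shifted 0 elements -> [1, 22, -7, 7, 14, 22]
Insert -7: shifted 2 elements -> [-7, 1, 22, 7, 14, 22]
Insert 7: shifted 1 elements -> [-7, 1, 7, 22, 14, 22]
Insert 14: shifted 1 elements -> [-7, 1, 7, 14, 22, 22]
Insert 22: shifted 0 elements -> [-7, 1, 7, 14, 22, 22]


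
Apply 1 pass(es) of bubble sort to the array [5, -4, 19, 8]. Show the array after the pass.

After pass 1: [-4, 5, 8, 19] (2 swaps)
Total swaps: 2


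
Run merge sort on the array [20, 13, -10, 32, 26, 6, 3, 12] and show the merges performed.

Divide and conquer:
  Merge [20] + [13] -> [13, 20]
  Merge [-10] + [32] -> [-10, 32]
  Merge [13, 20] + [-10, 32] -> [-10, 13, 20, 32]
  Merge [26] + [6] -> [6, 26]
  Merge [3] + [12] -> [3, 12]
  Merge [6, 26] + [3, 12] -> [3, 6, 12, 26]
  Merge [-10, 13, 20, 32] + [3, 6, 12, 26] -> [-10, 3, 6, 12, 13, 20, 26, 32]


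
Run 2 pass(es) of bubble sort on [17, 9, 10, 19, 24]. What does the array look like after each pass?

After pass 1: [9, 10, 17, 19, 24] (2 swaps)
After pass 2: [9, 10, 17, 19, 24] (0 swaps)
Total swaps: 2


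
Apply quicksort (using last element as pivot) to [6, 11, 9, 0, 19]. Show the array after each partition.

Partition 1: pivot=19 at index 4 -> [6, 11, 9, 0, 19]
Partition 2: pivot=0 at index 0 -> [0, 11, 9, 6, 19]
Partition 3: pivot=6 at index 1 -> [0, 6, 9, 11, 19]
Partition 4: pivot=11 at index 3 -> [0, 6, 9, 11, 19]


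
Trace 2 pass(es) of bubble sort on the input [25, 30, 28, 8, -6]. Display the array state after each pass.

After pass 1: [25, 28, 8, -6, 30] (3 swaps)
After pass 2: [25, 8, -6, 28, 30] (2 swaps)
Total swaps: 5


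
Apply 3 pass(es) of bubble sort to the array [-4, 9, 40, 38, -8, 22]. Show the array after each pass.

After pass 1: [-4, 9, 38, -8, 22, 40] (3 swaps)
After pass 2: [-4, 9, -8, 22, 38, 40] (2 swaps)
After pass 3: [-4, -8, 9, 22, 38, 40] (1 swaps)
Total swaps: 6


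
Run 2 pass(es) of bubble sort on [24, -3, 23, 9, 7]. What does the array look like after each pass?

After pass 1: [-3, 23, 9, 7, 24] (4 swaps)
After pass 2: [-3, 9, 7, 23, 24] (2 swaps)
Total swaps: 6


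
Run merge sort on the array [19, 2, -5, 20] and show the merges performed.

Divide and conquer:
  Merge [19] + [2] -> [2, 19]
  Merge [-5] + [20] -> [-5, 20]
  Merge [2, 19] + [-5, 20] -> [-5, 2, 19, 20]


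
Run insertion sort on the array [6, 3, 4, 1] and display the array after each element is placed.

First element 6 is already 'sorted'
Insert 3: shifted 1 elements -> [3, 6, 4, 1]
Insert 4: shifted 1 elements -> [3, 4, 6, 1]
Insert 1: shifted 3 elements -> [1, 3, 4, 6]


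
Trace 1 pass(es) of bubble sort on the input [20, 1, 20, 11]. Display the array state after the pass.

After pass 1: [1, 20, 11, 20] (2 swaps)
Total swaps: 2


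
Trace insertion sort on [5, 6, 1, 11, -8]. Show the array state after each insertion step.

First element 5 is already 'sorted'
Insert 6: shifted 0 elements -> [5, 6, 1, 11, -8]
Insert 1: shifted 2 elements -> [1, 5, 6, 11, -8]
Insert 11: shifted 0 elements -> [1, 5, 6, 11, -8]
Insert -8: shifted 4 elements -> [-8, 1, 5, 6, 11]


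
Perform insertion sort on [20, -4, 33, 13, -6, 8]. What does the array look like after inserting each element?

First element 20 is already 'sorted'
Insert -4: shifted 1 elements -> [-4, 20, 33, 13, -6, 8]
Insert 33: shifted 0 elements -> [-4, 20, 33, 13, -6, 8]
Insert 13: shifted 2 elements -> [-4, 13, 20, 33, -6, 8]
Insert -6: shifted 4 elements -> [-6, -4, 13, 20, 33, 8]
Insert 8: shifted 3 elements -> [-6, -4, 8, 13, 20, 33]


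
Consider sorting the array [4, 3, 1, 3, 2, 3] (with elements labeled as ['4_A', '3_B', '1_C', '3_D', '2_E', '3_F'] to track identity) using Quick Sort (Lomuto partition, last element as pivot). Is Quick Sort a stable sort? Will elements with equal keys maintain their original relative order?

Trace Quick Sort on the labeled array (the key is the number; the letter only tracks identity):
  Partition indices 0..5 around pivot 3_F -> [3_B, 1_C, 3_D, 2_E, 3_F, 4_A]
  Partition indices 0..3 around pivot 2_E -> [1_C, 2_E, 3_D, 3_B, 3_F, 4_A]
  Partition indices 2..3 around pivot 3_B -> [1_C, 2_E, 3_D, 3_B, 3_F, 4_A]
Final order: [1_C, 2_E, 3_D, 3_B, 3_F, 4_A]
Equal keys:
  value 3: originally 3_B, 3_D, 3_F; after sorting 3_D, 3_B, 3_F -> order changed
Equal keys were reordered, so Quick Sort is not stable: partition swaps elements across long distances and can reorder equal keys. (One such input is enough; an unstable sort may happen to preserve order on other inputs, but it gives no guarantee.)
Answer: Not stable
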